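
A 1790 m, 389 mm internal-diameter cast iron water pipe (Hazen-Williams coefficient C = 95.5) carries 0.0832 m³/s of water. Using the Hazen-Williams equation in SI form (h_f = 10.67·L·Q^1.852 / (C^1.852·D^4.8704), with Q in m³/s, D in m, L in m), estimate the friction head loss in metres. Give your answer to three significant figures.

h_f ≈ 4.09 m

h_f = 10.67·1790·0.0832^1.852 / (95.5^1.852·0.389^4.8704) = 4.085 m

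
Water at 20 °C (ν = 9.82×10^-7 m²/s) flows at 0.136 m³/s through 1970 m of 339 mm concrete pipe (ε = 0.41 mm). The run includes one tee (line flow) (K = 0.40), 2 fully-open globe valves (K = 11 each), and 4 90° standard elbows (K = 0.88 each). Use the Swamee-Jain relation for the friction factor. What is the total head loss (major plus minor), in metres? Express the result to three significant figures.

V = 4Q/(πD²) = 1.507 m/s; V²/2g = 0.1157 m
Re = 5.20×10^5, ε/D = 0.00121 → f = 0.02120 (Swamee-Jain)
Major: h_f = f(L/D)·V²/2g = 0.02120·5811·0.1157 = 14.26 m
Minor: ΣK = 25.9; h_m = ΣK·V²/2g = 2.999 m
Total H_L = 14.26 + 2.999 = 17.25 m

H_L ≈ 17.3 m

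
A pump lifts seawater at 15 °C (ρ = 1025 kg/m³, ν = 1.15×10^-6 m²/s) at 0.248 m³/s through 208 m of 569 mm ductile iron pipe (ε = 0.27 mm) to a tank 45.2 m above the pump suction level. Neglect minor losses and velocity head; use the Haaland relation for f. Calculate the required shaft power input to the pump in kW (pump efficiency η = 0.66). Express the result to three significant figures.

P_shaft ≈ 172 kW

V = 4Q/(πD²) = 0.9753 m/s; Re = 4.83×10^5; ε/D = 4.75×10^-4; f = 0.01744
h_f = f(L/D)V²/2g = 0.3091 m
Total head H = z + h_f = 45.2 + 0.3091 = 45.51 m
P_hyd = ρgQH = 1025·9.81·0.248·45.51 = 113.5 kW
P_shaft = P_hyd/η = 113.5/0.66 = 171.9 kW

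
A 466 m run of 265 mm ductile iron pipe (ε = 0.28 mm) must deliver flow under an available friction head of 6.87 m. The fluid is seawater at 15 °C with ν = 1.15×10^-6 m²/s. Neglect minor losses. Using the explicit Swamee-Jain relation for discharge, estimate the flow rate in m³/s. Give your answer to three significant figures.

Swamee-Jain (Type II): Q = -0.965·√(gD⁵h_f/L)·ln[ε/(3.7D) + √(3.17ν²L/(gD³h_f))]
√(gD⁵h_f/L) = √(9.81·0.265⁵·6.87/466) = 0.01375
ε/(3.7D) = 2.86×10^-4; √(3.17ν²L/(gD³h_f)) = 3.95×10^-5
Q = -0.965·0.01375·ln(3.250×10^-4) = 0.1066 m³/s
Check: V = 1.93 m/s, Re = 4.45×10^5, f = 0.02067, h_f = 6.91 m ≈ 6.87 m ✓

Q ≈ 0.107 m³/s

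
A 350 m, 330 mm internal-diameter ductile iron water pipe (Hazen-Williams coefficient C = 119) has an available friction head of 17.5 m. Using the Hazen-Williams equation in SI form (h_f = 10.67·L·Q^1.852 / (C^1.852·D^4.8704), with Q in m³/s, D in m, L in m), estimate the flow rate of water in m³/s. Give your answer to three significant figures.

Rearranging: Q = [h_f·C^1.852·D^4.8704 / (10.67·L)]^(1/1.852)
Q = [17.5·119^1.852·0.330^4.8704 / (10.67·350)]^0.540 = 0.3562 m³/s

Q ≈ 0.356 m³/s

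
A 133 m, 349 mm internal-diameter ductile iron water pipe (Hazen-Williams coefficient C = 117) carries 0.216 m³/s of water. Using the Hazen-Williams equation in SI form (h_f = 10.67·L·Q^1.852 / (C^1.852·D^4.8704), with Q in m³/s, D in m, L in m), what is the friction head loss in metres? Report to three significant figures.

h_f ≈ 2.07 m

h_f = 10.67·133·0.216^1.852 / (117^1.852·0.349^4.8704) = 2.069 m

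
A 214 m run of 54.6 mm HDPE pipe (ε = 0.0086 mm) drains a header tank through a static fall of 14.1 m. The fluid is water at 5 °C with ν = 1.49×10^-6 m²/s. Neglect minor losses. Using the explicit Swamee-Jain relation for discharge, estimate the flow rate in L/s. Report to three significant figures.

Swamee-Jain (Type II): Q = -0.965·√(gD⁵h_f/L)·ln[ε/(3.7D) + √(3.17ν²L/(gD³h_f))]
√(gD⁵h_f/L) = √(9.81·0.0546⁵·14.1/214) = 5.600×10^-4
ε/(3.7D) = 4.26×10^-5; √(3.17ν²L/(gD³h_f)) = 2.59×10^-4
Q = -0.965·5.600×10^-4·ln(3.012×10^-4) = 0.004382 m³/s
Check: V = 1.87 m/s, Re = 6.86×10^4, f = 0.02010, h_f = 14.1 m ≈ 14.1 m ✓

Q ≈ 4.38 L/s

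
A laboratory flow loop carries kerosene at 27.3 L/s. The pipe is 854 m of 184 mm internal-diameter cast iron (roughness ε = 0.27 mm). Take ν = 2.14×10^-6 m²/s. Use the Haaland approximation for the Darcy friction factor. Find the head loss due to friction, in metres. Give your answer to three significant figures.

V = 4Q/(πD²) = 4·0.0273/(π·0.184²) = 1.027 m/s
Re = VD/ν = 1.027·0.184/2.14×10^-6 = 8.83×10^4 → turbulent
ε/D = 0.27/184 = 0.00147
Haaland: f = 0.02369
h_f = f(L/D)V²/(2g) = 0.02369·(854/0.184)·1.027²/(2·9.81) = 5.907 m

h_f ≈ 5.91 m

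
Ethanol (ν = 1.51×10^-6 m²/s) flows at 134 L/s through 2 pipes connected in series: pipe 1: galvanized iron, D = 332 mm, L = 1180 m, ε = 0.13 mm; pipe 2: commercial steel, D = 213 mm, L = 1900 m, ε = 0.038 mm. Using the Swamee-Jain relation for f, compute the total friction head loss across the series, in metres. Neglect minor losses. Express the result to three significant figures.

Pipe 1: V = 1.548 m/s, Re = 3.40×10^5, ε/D = 3.92×10^-4, f = 0.01750, h_1 = f(L/D)V²/2g = 7.596 m
Pipe 2: V = 3.761 m/s, Re = 5.30×10^5, ε/D = 1.78×10^-4, f = 0.01522, h_2 = f(L/D)V²/2g = 97.89 m
Series → Q common, losses add: H = Σh = 105.5 m

H ≈ 105 m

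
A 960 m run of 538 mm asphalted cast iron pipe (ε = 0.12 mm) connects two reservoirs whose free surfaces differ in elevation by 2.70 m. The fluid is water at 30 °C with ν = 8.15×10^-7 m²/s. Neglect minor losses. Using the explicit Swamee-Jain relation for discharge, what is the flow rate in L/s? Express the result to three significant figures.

Swamee-Jain (Type II): Q = -0.965·√(gD⁵h_f/L)·ln[ε/(3.7D) + √(3.17ν²L/(gD³h_f))]
√(gD⁵h_f/L) = √(9.81·0.538⁵·2.70/960) = 0.03526
ε/(3.7D) = 6.03×10^-5; √(3.17ν²L/(gD³h_f)) = 2.21×10^-5
Q = -0.965·0.03526·ln(8.242×10^-5) = 0.3200 m³/s
Check: V = 1.41 m/s, Re = 9.29×10^5, f = 0.01508, h_f = 2.72 m ≈ 2.70 m ✓

Q ≈ 320 L/s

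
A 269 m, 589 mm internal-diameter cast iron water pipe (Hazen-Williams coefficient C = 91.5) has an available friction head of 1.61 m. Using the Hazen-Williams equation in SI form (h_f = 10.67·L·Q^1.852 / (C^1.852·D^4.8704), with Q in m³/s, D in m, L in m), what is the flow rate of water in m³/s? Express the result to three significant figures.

Rearranging: Q = [h_f·C^1.852·D^4.8704 / (10.67·L)]^(1/1.852)
Q = [1.61·91.5^1.852·0.589^4.8704 / (10.67·269)]^0.540 = 0.3994 m³/s

Q ≈ 0.399 m³/s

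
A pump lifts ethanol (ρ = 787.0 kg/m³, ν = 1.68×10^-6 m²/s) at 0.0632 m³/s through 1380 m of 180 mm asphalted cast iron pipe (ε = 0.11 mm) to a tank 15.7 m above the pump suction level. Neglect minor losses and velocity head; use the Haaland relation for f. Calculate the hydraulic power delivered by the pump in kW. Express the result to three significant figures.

P_hyd ≈ 29.8 kW

V = 4Q/(πD²) = 2.484 m/s; Re = 2.66×10^5; ε/D = 6.11×10^-4; f = 0.01882
h_f = f(L/D)V²/2g = 45.37 m
Total head H = z + h_f = 15.7 + 45.37 = 61.07 m
P_hyd = ρgQH = 787.0·9.81·0.0632·61.07 = 29.80 kW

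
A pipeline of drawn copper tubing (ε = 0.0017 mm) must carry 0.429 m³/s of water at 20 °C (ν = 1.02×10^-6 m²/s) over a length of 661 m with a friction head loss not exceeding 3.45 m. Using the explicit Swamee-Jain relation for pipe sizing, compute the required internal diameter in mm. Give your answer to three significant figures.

D ≈ 513 mm

Swamee-Jain (Type III): D = 0.66·[ε^1.25·(LQ²/(gh_f))^4.75 + ν·Q^9.4·(L/(gh_f))^5.2]^0.04
LQ²/(gh_f) = 3.594; L/(gh_f) = 19.53
Term 1 = ε^1.25·(…)^4.75 = 2.67×10^-5; Term 2 = ν·Q^9.4·(…)^5.2 = 0.00184
D = 0.66·(2.67×10^-5 + 0.00184)^0.04 = 0.5133 m = 513 mm
Check: V = 2.07 m/s, Re = 1.04×10^6, f = 0.01161, h_f = 3.27 m ≈ 3.45 m ✓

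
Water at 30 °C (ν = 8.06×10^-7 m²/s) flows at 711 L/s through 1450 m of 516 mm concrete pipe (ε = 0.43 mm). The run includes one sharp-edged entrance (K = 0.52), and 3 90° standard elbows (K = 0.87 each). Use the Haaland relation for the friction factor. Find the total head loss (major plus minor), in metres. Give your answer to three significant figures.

V = 4Q/(πD²) = 3.400 m/s; V²/2g = 0.5892 m
Re = 2.18×10^6, ε/D = 8.33×10^-4 → f = 0.01897 (Haaland)
Major: h_f = f(L/D)·V²/2g = 0.01897·2810·0.5892 = 31.41 m
Minor: ΣK = 3.13; h_m = ΣK·V²/2g = 1.844 m
Total H_L = 31.41 + 1.844 = 33.25 m

H_L ≈ 33.3 m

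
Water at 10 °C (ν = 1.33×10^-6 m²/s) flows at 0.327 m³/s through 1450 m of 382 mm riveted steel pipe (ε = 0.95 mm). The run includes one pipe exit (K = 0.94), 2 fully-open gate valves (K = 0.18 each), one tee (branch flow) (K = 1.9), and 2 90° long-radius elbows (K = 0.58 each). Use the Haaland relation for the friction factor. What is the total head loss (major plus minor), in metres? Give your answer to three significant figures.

H_L ≈ 41.3 m

V = 4Q/(πD²) = 2.853 m/s; V²/2g = 0.4149 m
Re = 8.19×10^5, ε/D = 0.00249 → f = 0.02506 (Haaland)
Major: h_f = f(L/D)·V²/2g = 0.02506·3796·0.4149 = 39.47 m
Minor: ΣK = 4.36; h_m = ΣK·V²/2g = 1.809 m
Total H_L = 39.47 + 1.809 = 41.28 m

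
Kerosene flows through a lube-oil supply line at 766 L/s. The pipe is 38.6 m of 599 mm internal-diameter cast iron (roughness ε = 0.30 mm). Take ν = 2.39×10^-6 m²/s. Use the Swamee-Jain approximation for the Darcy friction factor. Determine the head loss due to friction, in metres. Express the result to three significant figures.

h_f ≈ 0.426 m

V = 4Q/(πD²) = 4·0.766/(π·0.599²) = 2.718 m/s
Re = VD/ν = 2.718·0.599/2.39×10^-6 = 6.81×10^5 → turbulent
ε/D = 0.30/599 = 5.01×10^-4
Swamee-Jain: f = 0.01754
h_f = f(L/D)V²/(2g) = 0.01754·(38.6/0.599)·2.718²/(2·9.81) = 0.4256 m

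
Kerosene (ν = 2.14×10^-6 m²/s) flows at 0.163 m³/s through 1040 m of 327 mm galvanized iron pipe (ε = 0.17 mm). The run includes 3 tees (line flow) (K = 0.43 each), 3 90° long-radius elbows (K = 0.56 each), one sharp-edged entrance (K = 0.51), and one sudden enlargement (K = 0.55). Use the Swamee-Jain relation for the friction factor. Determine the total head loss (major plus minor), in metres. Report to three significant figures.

V = 4Q/(πD²) = 1.941 m/s; V²/2g = 0.1920 m
Re = 2.97×10^5, ε/D = 5.20×10^-4 → f = 0.01846 (Swamee-Jain)
Major: h_f = f(L/D)·V²/2g = 0.01846·3180·0.1920 = 11.27 m
Minor: ΣK = 4.03; h_m = ΣK·V²/2g = 0.7738 m
Total H_L = 11.27 + 0.7738 = 12.04 m

H_L ≈ 12.0 m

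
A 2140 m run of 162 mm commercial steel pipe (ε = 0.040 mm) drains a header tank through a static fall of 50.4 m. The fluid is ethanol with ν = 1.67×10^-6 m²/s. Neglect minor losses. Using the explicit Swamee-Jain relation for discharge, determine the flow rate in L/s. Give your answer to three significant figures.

Swamee-Jain (Type II): Q = -0.965·√(gD⁵h_f/L)·ln[ε/(3.7D) + √(3.17ν²L/(gD³h_f))]
√(gD⁵h_f/L) = √(9.81·0.162⁵·50.4/2140) = 0.005077
ε/(3.7D) = 6.67×10^-5; √(3.17ν²L/(gD³h_f)) = 9.49×10^-5
Q = -0.965·0.005077·ln(1.616×10^-4) = 0.04278 m³/s
Check: V = 2.08 m/s, Re = 2.01×10^5, f = 0.01744, h_f = 50.6 m ≈ 50.4 m ✓

Q ≈ 42.8 L/s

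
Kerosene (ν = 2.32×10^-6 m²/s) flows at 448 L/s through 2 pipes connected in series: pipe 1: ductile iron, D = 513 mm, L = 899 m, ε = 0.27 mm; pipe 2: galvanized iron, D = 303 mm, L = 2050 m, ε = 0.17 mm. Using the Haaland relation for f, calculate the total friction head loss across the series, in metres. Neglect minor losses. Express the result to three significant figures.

H ≈ 243 m

Pipe 1: V = 2.167 m/s, Re = 4.79×10^5, ε/D = 5.26×10^-4, f = 0.01778, h_1 = f(L/D)V²/2g = 7.459 m
Pipe 2: V = 6.213 m/s, Re = 8.11×10^5, ε/D = 5.61×10^-4, f = 0.01767, h_2 = f(L/D)V²/2g = 235.2 m
Series → Q common, losses add: H = Σh = 242.6 m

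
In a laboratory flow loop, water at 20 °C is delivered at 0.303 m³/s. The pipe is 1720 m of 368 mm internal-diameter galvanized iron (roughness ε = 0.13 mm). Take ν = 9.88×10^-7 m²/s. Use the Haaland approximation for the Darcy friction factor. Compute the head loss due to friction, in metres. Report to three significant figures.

h_f ≈ 31.0 m

V = 4Q/(πD²) = 4·0.303/(π·0.368²) = 2.849 m/s
Re = VD/ν = 2.849·0.368/9.88×10^-7 = 1.06×10^6 → turbulent
ε/D = 0.13/368 = 3.53×10^-4
Haaland: f = 0.01603
h_f = f(L/D)V²/(2g) = 0.01603·(1720/0.368)·2.849²/(2·9.81) = 31.00 m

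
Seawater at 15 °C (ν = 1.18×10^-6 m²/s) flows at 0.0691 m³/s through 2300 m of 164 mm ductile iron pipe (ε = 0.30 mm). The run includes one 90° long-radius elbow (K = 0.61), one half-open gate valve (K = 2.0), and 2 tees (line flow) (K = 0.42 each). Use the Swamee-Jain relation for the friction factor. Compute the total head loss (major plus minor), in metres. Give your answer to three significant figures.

V = 4Q/(πD²) = 3.271 m/s; V²/2g = 0.5454 m
Re = 4.55×10^5, ε/D = 0.00183 → f = 0.02342 (Swamee-Jain)
Major: h_f = f(L/D)·V²/2g = 0.02342·14024·0.5454 = 179.2 m
Minor: ΣK = 3.45; h_m = ΣK·V²/2g = 1.882 m
Total H_L = 179.2 + 1.882 = 181.0 m

H_L ≈ 181 m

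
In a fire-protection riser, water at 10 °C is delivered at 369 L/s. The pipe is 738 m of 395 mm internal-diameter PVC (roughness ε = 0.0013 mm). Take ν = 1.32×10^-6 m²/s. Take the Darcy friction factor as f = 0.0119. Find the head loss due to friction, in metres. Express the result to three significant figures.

V = 4Q/(πD²) = 4·0.369/(π·0.395²) = 3.011 m/s
h_f = f(L/D)V²/(2g) = 0.01190·(738/0.395)·3.011²/(2·9.81) = 10.28 m

h_f ≈ 10.3 m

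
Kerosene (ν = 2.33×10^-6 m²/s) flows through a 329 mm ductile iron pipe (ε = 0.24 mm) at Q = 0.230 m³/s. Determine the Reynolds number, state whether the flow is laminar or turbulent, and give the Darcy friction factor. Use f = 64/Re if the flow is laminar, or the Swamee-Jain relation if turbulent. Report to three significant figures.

Re ≈ 3.82×10^5; turbulent; f ≈ 0.0193

V = 4Q/(πD²) = 2.705 m/s
Re = VD/ν = 2.705·0.329/2.33×10^-6 = 3.82×10^5
Re > 4000 → turbulent; ε/D = 7.29×10^-4
Swamee-Jain: f = 0.01930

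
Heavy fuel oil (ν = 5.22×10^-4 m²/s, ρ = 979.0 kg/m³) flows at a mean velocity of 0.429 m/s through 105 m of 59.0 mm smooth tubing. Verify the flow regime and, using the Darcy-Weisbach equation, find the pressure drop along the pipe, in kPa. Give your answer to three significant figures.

Δp ≈ 212 kPa

Re = VD/ν = 0.429·0.05900/5.22×10^-4 = 48.5 → laminar (Re < 2300)
f = 64/Re = 1.320
h_f = f(L/D)V²/(2g) = 1.320·(105/0.05900)·0.429²/(2·9.81) = 22.03 m
Δp = ρg·h_f = 979.0·9.81·22.03 = 211.6 kPa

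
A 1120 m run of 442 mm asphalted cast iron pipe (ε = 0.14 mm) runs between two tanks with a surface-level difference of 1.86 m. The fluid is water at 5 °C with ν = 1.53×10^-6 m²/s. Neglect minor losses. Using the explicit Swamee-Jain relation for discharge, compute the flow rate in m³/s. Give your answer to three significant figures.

Swamee-Jain (Type II): Q = -0.965·√(gD⁵h_f/L)·ln[ε/(3.7D) + √(3.17ν²L/(gD³h_f))]
√(gD⁵h_f/L) = √(9.81·0.442⁵·1.86/1120) = 0.01658
ε/(3.7D) = 8.56×10^-5; √(3.17ν²L/(gD³h_f)) = 7.26×10^-5
Q = -0.965·0.01658·ln(1.582×10^-4) = 0.1400 m³/s
Check: V = 0.912 m/s, Re = 2.64×10^5, f = 0.01739, h_f = 1.87 m ≈ 1.86 m ✓

Q ≈ 0.140 m³/s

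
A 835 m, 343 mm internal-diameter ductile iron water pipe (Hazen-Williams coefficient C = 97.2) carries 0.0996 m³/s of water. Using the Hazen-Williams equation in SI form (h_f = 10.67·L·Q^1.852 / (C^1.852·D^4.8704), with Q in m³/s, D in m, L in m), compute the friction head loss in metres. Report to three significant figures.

h_f ≈ 4.75 m

h_f = 10.67·835·0.0996^1.852 / (97.2^1.852·0.343^4.8704) = 4.751 m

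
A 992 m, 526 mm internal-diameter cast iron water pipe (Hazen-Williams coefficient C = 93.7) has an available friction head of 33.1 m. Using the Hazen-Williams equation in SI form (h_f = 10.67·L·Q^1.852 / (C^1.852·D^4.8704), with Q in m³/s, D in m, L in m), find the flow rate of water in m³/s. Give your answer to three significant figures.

Rearranging: Q = [h_f·C^1.852·D^4.8704 / (10.67·L)]^(1/1.852)
Q = [33.1·93.7^1.852·0.526^4.8704 / (10.67·992)]^0.540 = 0.7682 m³/s

Q ≈ 0.768 m³/s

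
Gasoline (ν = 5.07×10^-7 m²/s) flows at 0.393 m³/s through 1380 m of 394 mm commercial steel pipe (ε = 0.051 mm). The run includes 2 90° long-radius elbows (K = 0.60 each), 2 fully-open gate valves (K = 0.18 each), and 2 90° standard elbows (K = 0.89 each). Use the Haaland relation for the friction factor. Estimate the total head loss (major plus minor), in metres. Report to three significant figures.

H_L ≈ 26.1 m

V = 4Q/(πD²) = 3.223 m/s; V²/2g = 0.5296 m
Re = 2.50×10^6, ε/D = 1.29×10^-4 → f = 0.01311 (Haaland)
Major: h_f = f(L/D)·V²/2g = 0.01311·3503·0.5296 = 24.32 m
Minor: ΣK = 3.34; h_m = ΣK·V²/2g = 1.769 m
Total H_L = 24.32 + 1.769 = 26.09 m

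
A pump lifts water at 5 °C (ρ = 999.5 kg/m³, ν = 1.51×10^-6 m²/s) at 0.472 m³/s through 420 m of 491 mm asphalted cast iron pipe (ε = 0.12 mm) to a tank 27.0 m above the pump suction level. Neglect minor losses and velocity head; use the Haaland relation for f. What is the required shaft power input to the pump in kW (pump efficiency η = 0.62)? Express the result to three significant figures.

V = 4Q/(πD²) = 2.493 m/s; Re = 8.11×10^5; ε/D = 2.44×10^-4; f = 0.01522
h_f = f(L/D)V²/2g = 4.124 m
Total head H = z + h_f = 27.0 + 4.124 = 31.12 m
P_hyd = ρgQH = 999.5·9.81·0.472·31.12 = 144.0 kW
P_shaft = P_hyd/η = 144.0/0.62 = 232.3 kW

P_shaft ≈ 232 kW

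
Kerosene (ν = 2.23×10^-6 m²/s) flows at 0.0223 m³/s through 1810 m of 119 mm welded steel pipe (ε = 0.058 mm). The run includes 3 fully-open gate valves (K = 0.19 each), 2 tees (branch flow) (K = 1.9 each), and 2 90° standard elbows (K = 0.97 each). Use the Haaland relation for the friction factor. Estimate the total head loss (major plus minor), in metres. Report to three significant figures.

H_L ≈ 63.1 m

V = 4Q/(πD²) = 2.005 m/s; V²/2g = 0.2049 m
Re = 1.07×10^5, ε/D = 4.87×10^-4 → f = 0.01984 (Haaland)
Major: h_f = f(L/D)·V²/2g = 0.01984·15210·0.2049 = 61.84 m
Minor: ΣK = 6.31; h_m = ΣK·V²/2g = 1.293 m
Total H_L = 61.84 + 1.293 = 63.13 m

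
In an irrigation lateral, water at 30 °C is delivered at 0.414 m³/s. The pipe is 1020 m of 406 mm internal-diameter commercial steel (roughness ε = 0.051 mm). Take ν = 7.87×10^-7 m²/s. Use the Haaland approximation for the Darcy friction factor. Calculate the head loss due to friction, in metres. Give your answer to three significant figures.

V = 4Q/(πD²) = 4·0.414/(π·0.406²) = 3.198 m/s
Re = VD/ν = 3.198·0.406/7.87×10^-7 = 1.65×10^6 → turbulent
ε/D = 0.051/406 = 1.26×10^-4
Haaland: f = 0.01328
h_f = f(L/D)V²/(2g) = 0.01328·(1020/0.406)·3.198²/(2·9.81) = 17.39 m

h_f ≈ 17.4 m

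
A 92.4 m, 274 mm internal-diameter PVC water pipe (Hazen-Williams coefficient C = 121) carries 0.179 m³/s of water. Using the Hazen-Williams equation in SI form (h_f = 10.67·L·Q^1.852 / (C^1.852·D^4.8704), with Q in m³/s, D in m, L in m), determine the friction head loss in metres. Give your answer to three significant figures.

h_f = 10.67·92.4·0.179^1.852 / (121^1.852·0.274^4.8704) = 3.099 m

h_f ≈ 3.10 m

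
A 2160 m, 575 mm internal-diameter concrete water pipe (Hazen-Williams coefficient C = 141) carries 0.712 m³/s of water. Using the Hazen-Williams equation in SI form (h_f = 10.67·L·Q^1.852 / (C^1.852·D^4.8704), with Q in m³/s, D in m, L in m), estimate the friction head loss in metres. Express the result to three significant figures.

h_f = 10.67·2160·0.712^1.852 / (141^1.852·0.575^4.8704) = 19.04 m

h_f ≈ 19.0 m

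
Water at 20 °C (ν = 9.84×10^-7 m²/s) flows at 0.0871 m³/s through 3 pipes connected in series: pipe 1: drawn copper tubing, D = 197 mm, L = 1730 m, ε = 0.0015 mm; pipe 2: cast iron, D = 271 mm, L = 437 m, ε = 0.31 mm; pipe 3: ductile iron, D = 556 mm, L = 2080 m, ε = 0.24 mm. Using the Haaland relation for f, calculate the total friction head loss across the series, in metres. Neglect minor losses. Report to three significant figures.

H ≈ 51.3 m

Pipe 1: V = 2.858 m/s, Re = 5.72×10^5, ε/D = 7.61×10^-6, f = 0.01285, h_1 = f(L/D)V²/2g = 46.96 m
Pipe 2: V = 1.510 m/s, Re = 4.16×10^5, ε/D = 0.00114, f = 0.02090, h_2 = f(L/D)V²/2g = 3.917 m
Pipe 3: V = 0.3587 m/s, Re = 2.03×10^5, ε/D = 4.32×10^-4, f = 0.01825, h_3 = f(L/D)V²/2g = 0.4477 m
Series → Q common, losses add: H = Σh = 51.32 m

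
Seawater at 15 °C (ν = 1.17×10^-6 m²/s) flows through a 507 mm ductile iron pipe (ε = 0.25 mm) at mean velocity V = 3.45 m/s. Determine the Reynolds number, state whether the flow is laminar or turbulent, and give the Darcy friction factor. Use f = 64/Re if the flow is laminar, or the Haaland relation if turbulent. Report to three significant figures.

Re = VD/ν = 3.450·0.507/1.17×10^-6 = 1.50×10^6
Re > 4000 → turbulent; ε/D = 4.93×10^-4
Haaland: f = 0.01698

Re ≈ 1.50×10^6; turbulent; f ≈ 0.0170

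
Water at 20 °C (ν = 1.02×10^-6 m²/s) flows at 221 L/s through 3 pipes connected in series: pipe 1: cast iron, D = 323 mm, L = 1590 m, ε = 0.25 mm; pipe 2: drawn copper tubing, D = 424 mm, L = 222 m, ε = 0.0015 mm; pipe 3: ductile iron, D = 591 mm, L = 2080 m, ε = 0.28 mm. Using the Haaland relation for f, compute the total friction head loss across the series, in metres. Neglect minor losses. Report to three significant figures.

Pipe 1: V = 2.697 m/s, Re = 8.54×10^5, ε/D = 7.74×10^-4, f = 0.01888, h_1 = f(L/D)V²/2g = 34.45 m
Pipe 2: V = 1.565 m/s, Re = 6.51×10^5, ε/D = 3.54×10^-6, f = 0.01252, h_2 = f(L/D)V²/2g = 0.8182 m
Pipe 3: V = 0.8056 m/s, Re = 4.67×10^5, ε/D = 4.74×10^-4, f = 0.01747, h_3 = f(L/D)V²/2g = 2.033 m
Series → Q common, losses add: H = Σh = 37.30 m

H ≈ 37.3 m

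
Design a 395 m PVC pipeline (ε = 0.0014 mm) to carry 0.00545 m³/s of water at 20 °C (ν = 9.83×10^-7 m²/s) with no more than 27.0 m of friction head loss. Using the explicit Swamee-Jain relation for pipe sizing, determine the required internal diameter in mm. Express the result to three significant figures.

D ≈ 58.2 mm

Swamee-Jain (Type III): D = 0.66·[ε^1.25·(LQ²/(gh_f))^4.75 + ν·Q^9.4·(L/(gh_f))^5.2]^0.04
LQ²/(gh_f) = 4.430×10^-5; L/(gh_f) = 1.491
Term 1 = ε^1.25·(…)^4.75 = 1.01×10^-28; Term 2 = ν·Q^9.4·(…)^5.2 = 4.14×10^-27
D = 0.66·(1.01×10^-28 + 4.14×10^-27)^0.04 = 0.05816 m = 58.2 mm
Check: V = 2.05 m/s, Re = 1.21×10^5, f = 0.01733, h_f = 25.2 m ≈ 27.0 m ✓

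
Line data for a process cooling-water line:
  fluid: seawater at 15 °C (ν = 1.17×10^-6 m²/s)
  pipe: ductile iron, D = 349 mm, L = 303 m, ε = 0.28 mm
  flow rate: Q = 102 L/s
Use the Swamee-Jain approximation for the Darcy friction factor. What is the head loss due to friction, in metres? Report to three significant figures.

h_f ≈ 0.997 m

V = 4Q/(πD²) = 4·0.102/(π·0.349²) = 1.066 m/s
Re = VD/ν = 1.066·0.349/1.17×10^-6 = 3.18×10^5 → turbulent
ε/D = 0.28/349 = 8.02×10^-4
Swamee-Jain: f = 0.01982
h_f = f(L/D)V²/(2g) = 0.01982·(303/0.349)·1.066²/(2·9.81) = 0.9972 m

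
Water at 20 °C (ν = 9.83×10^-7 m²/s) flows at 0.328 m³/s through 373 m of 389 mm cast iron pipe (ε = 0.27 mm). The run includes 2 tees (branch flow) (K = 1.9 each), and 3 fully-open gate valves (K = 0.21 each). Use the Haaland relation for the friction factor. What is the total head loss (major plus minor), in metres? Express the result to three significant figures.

V = 4Q/(πD²) = 2.760 m/s; V²/2g = 0.3882 m
Re = 1.09×10^6, ε/D = 6.94×10^-4 → f = 0.01835 (Haaland)
Major: h_f = f(L/D)·V²/2g = 0.01835·958.9·0.3882 = 6.832 m
Minor: ΣK = 4.43; h_m = ΣK·V²/2g = 1.720 m
Total H_L = 6.832 + 1.720 = 8.552 m

H_L ≈ 8.55 m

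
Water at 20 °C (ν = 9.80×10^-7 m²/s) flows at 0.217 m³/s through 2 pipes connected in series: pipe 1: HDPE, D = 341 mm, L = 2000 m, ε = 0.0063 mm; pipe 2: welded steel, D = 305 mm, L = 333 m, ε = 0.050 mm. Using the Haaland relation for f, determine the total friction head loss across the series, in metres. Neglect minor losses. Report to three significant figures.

Pipe 1: V = 2.376 m/s, Re = 8.27×10^5, ε/D = 1.85×10^-5, f = 0.01227, h_1 = f(L/D)V²/2g = 20.71 m
Pipe 2: V = 2.970 m/s, Re = 9.24×10^5, ε/D = 1.64×10^-4, f = 0.01425, h_2 = f(L/D)V²/2g = 6.995 m
Series → Q common, losses add: H = Σh = 27.70 m

H ≈ 27.7 m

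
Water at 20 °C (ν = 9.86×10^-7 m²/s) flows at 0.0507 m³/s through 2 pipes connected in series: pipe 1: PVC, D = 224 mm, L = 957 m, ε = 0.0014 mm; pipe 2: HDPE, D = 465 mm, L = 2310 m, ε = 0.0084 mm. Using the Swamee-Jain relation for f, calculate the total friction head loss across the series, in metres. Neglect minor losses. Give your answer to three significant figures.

Pipe 1: V = 1.287 m/s, Re = 2.92×10^5, ε/D = 6.25×10^-6, f = 0.01452, h_1 = f(L/D)V²/2g = 5.232 m
Pipe 2: V = 0.2985 m/s, Re = 1.41×10^5, ε/D = 1.81×10^-5, f = 0.01679, h_2 = f(L/D)V²/2g = 0.3788 m
Series → Q common, losses add: H = Σh = 5.611 m

H ≈ 5.61 m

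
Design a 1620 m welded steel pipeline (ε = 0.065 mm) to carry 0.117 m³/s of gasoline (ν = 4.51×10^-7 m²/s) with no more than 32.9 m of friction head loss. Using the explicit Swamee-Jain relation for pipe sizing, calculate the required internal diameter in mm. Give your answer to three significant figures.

D ≈ 247 mm

Swamee-Jain (Type III): D = 0.66·[ε^1.25·(LQ²/(gh_f))^4.75 + ν·Q^9.4·(L/(gh_f))^5.2]^0.04
LQ²/(gh_f) = 0.06871; L/(gh_f) = 5.019
Term 1 = ε^1.25·(…)^4.75 = 1.75×10^-11; Term 2 = ν·Q^9.4·(…)^5.2 = 3.46×10^-12
D = 0.66·(1.75×10^-11 + 3.46×10^-12)^0.04 = 0.2468 m = 247 mm
Check: V = 2.45 m/s, Re = 1.34×10^6, f = 0.01523, h_f = 30.5 m ≈ 32.9 m ✓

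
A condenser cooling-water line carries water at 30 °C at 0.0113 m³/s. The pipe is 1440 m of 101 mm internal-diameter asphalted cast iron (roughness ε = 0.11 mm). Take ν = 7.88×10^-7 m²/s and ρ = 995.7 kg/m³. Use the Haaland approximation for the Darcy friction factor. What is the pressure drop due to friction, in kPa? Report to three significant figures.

Δp ≈ 302 kPa

V = 4Q/(πD²) = 4·0.0113/(π·0.101²) = 1.410 m/s
Re = VD/ν = 1.410·0.101/7.88×10^-7 = 1.81×10^5 → turbulent
ε/D = 0.11/101 = 0.00109
Haaland: f = 0.02137
h_f = f(L/D)V²/(2g) = 0.02137·(1440/0.101)·1.410²/(2·9.81) = 30.90 m
Δp = ρg·h_f = 995.7·9.81·30.90 = 301.8 kPa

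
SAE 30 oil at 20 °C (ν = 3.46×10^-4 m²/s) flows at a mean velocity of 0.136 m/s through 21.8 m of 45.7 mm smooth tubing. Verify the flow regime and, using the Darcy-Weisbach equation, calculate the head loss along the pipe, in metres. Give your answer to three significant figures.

Re = VD/ν = 0.136·0.04570/3.46×10^-4 = 18.0 → laminar (Re < 2300)
f = 64/Re = 3.563
h_f = f(L/D)V²/(2g) = 3.563·(21.8/0.04570)·0.136²/(2·9.81) = 1.602 m

h_f ≈ 1.60 m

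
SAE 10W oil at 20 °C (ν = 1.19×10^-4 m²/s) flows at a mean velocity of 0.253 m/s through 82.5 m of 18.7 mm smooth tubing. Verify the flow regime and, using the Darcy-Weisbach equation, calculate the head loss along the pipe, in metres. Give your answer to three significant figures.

Re = VD/ν = 0.253·0.01870/1.19×10^-4 = 39.8 → laminar (Re < 2300)
f = 64/Re = 1.610
h_f = f(L/D)V²/(2g) = 1.610·(82.5/0.01870)·0.253²/(2·9.81) = 23.17 m

h_f ≈ 23.2 m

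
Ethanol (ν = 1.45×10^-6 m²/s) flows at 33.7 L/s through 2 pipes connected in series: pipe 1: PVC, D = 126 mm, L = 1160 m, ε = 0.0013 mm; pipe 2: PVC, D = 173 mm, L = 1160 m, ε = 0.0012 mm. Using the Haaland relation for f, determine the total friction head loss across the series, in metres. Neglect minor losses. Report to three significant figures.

H ≈ 63.0 m

Pipe 1: V = 2.703 m/s, Re = 2.35×10^5, ε/D = 1.03×10^-5, f = 0.01509, h_1 = f(L/D)V²/2g = 51.74 m
Pipe 2: V = 1.434 m/s, Re = 1.71×10^5, ε/D = 6.94×10^-6, f = 0.01602, h_2 = f(L/D)V²/2g = 11.25 m
Series → Q common, losses add: H = Σh = 62.99 m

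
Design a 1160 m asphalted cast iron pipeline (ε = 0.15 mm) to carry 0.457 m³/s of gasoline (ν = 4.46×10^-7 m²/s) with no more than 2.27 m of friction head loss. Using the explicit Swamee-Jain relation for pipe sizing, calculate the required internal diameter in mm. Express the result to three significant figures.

D ≈ 673 mm

Swamee-Jain (Type III): D = 0.66·[ε^1.25·(LQ²/(gh_f))^4.75 + ν·Q^9.4·(L/(gh_f))^5.2]^0.04
LQ²/(gh_f) = 10.88; L/(gh_f) = 52.09
Term 1 = ε^1.25·(…)^4.75 = 1.39; Term 2 = ν·Q^9.4·(…)^5.2 = 0.240
D = 0.66·(1.39 + 0.240)^0.04 = 0.6731 m = 673 mm
Check: V = 1.28 m/s, Re = 1.94×10^6, f = 0.01460, h_f = 2.12 m ≈ 2.27 m ✓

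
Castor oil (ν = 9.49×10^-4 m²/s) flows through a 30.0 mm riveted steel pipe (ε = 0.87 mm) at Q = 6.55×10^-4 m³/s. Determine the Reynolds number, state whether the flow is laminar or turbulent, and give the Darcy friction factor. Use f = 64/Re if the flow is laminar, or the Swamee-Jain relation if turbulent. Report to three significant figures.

Re ≈ 29.3; laminar; f = 64/Re ≈ 2.18

V = 4Q/(πD²) = 0.9266 m/s
Re = VD/ν = 0.9266·0.0300/9.49×10^-4 = 29.3
Re < 2300 → laminar → f = 64/Re = 2.185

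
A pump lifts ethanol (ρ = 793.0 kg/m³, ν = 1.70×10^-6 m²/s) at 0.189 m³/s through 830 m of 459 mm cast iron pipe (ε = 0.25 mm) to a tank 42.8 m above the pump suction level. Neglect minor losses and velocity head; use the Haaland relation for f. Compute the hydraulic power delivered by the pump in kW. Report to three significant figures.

P_hyd ≈ 66.2 kW

V = 4Q/(πD²) = 1.142 m/s; Re = 3.08×10^5; ε/D = 5.45×10^-4; f = 0.01830
h_f = f(L/D)V²/2g = 2.200 m
Total head H = z + h_f = 42.8 + 2.200 = 45.00 m
P_hyd = ρgQH = 793.0·9.81·0.189·45.00 = 66.16 kW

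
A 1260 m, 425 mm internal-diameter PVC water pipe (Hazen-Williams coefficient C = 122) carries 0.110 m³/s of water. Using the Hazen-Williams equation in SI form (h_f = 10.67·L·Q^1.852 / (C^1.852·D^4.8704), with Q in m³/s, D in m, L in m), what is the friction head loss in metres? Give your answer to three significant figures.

h_f ≈ 1.99 m

h_f = 10.67·1260·0.110^1.852 / (122^1.852·0.425^4.8704) = 1.991 m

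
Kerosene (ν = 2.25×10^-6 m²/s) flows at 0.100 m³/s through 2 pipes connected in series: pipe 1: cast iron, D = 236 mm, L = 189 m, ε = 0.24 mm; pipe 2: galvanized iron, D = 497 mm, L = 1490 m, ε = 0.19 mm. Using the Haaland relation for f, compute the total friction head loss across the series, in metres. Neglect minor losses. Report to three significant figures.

H ≈ 5.22 m

Pipe 1: V = 2.286 m/s, Re = 2.40×10^5, ε/D = 0.00102, f = 0.02079, h_1 = f(L/D)V²/2g = 4.435 m
Pipe 2: V = 0.5155 m/s, Re = 1.14×10^5, ε/D = 3.82×10^-4, f = 0.01922, h_2 = f(L/D)V²/2g = 0.7802 m
Series → Q common, losses add: H = Σh = 5.215 m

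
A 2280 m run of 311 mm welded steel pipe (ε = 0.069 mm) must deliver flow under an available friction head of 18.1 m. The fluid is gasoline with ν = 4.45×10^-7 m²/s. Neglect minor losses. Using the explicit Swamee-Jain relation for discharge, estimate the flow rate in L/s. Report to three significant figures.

Swamee-Jain (Type II): Q = -0.965·√(gD⁵h_f/L)·ln[ε/(3.7D) + √(3.17ν²L/(gD³h_f))]
√(gD⁵h_f/L) = √(9.81·0.311⁵·18.1/2280) = 0.01505
ε/(3.7D) = 6.00×10^-5; √(3.17ν²L/(gD³h_f)) = 1.64×10^-5
Q = -0.965·0.01505·ln(7.633×10^-5) = 0.1377 m³/s
Check: V = 1.81 m/s, Re = 1.27×10^6, f = 0.01483, h_f = 18.2 m ≈ 18.1 m ✓

Q ≈ 138 L/s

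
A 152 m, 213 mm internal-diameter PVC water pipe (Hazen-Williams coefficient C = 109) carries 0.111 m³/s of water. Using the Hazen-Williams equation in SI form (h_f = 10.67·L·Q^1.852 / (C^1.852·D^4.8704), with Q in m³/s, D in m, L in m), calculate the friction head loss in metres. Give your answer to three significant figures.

h_f ≈ 8.70 m

h_f = 10.67·152·0.111^1.852 / (109^1.852·0.213^4.8704) = 8.703 m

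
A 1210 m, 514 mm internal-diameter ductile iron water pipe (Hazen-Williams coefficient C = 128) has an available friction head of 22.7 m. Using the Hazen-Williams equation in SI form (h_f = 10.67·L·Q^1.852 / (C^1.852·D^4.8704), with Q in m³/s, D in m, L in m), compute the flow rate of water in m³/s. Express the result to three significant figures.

Q ≈ 0.724 m³/s

Rearranging: Q = [h_f·C^1.852·D^4.8704 / (10.67·L)]^(1/1.852)
Q = [22.7·128^1.852·0.514^4.8704 / (10.67·1210)]^0.540 = 0.7237 m³/s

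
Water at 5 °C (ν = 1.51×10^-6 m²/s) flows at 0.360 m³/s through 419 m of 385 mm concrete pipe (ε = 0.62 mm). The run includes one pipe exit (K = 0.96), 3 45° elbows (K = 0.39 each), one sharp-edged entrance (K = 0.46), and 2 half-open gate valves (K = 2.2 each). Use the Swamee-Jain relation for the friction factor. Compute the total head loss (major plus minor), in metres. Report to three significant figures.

V = 4Q/(πD²) = 3.092 m/s; V²/2g = 0.4874 m
Re = 7.88×10^5, ε/D = 0.00161 → f = 0.02249 (Swamee-Jain)
Major: h_f = f(L/D)·V²/2g = 0.02249·1088·0.4874 = 11.93 m
Minor: ΣK = 6.99; h_m = ΣK·V²/2g = 3.407 m
Total H_L = 11.93 + 3.407 = 15.34 m

H_L ≈ 15.3 m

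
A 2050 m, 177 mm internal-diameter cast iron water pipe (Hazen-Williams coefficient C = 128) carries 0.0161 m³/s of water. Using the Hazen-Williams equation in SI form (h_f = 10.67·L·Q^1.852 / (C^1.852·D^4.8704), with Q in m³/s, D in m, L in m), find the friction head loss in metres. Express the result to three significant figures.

h_f ≈ 6.01 m

h_f = 10.67·2050·0.0161^1.852 / (128^1.852·0.177^4.8704) = 6.013 m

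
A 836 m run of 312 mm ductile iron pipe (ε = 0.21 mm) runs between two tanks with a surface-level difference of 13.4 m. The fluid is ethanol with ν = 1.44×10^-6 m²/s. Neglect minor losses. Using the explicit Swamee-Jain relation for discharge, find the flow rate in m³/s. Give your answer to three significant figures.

Swamee-Jain (Type II): Q = -0.965·√(gD⁵h_f/L)·ln[ε/(3.7D) + √(3.17ν²L/(gD³h_f))]
√(gD⁵h_f/L) = √(9.81·0.312⁵·13.4/836) = 0.02156
ε/(3.7D) = 1.82×10^-4; √(3.17ν²L/(gD³h_f)) = 3.71×10^-5
Q = -0.965·0.02156·ln(2.190×10^-4) = 0.1753 m³/s
Check: V = 2.29 m/s, Re = 4.97×10^5, f = 0.01878, h_f = 13.5 m ≈ 13.4 m ✓

Q ≈ 0.175 m³/s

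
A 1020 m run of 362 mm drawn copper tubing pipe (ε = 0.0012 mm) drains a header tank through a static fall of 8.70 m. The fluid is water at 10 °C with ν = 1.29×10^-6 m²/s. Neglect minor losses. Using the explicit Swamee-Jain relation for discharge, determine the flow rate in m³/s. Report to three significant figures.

Q ≈ 0.224 m³/s

Swamee-Jain (Type II): Q = -0.965·√(gD⁵h_f/L)·ln[ε/(3.7D) + √(3.17ν²L/(gD³h_f))]
√(gD⁵h_f/L) = √(9.81·0.362⁵·8.70/1020) = 0.02281
ε/(3.7D) = 8.96×10^-7; √(3.17ν²L/(gD³h_f)) = 3.65×10^-5
Q = -0.965·0.02281·ln(3.735×10^-5) = 0.2244 m³/s
Check: V = 2.18 m/s, Re = 6.12×10^5, f = 0.01269, h_f = 8.66 m ≈ 8.70 m ✓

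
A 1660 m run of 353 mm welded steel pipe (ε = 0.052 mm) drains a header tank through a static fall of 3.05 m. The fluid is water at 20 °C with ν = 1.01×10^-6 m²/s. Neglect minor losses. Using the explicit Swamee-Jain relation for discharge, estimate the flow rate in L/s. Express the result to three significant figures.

Swamee-Jain (Type II): Q = -0.965·√(gD⁵h_f/L)·ln[ε/(3.7D) + √(3.17ν²L/(gD³h_f))]
√(gD⁵h_f/L) = √(9.81·0.353⁵·3.05/1660) = 0.009940
ε/(3.7D) = 3.98×10^-5; √(3.17ν²L/(gD³h_f)) = 6.39×10^-5
Q = -0.965·0.009940·ln(1.037×10^-4) = 0.08800 m³/s
Check: V = 0.899 m/s, Re = 3.14×10^5, f = 0.01578, h_f = 3.06 m ≈ 3.05 m ✓

Q ≈ 88.0 L/s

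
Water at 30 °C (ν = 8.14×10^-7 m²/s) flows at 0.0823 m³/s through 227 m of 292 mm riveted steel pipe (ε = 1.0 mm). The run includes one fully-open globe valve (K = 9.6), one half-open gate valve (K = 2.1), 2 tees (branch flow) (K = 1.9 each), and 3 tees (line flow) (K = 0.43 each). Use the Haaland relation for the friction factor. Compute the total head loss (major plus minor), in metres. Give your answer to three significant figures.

V = 4Q/(πD²) = 1.229 m/s; V²/2g = 0.07698 m
Re = 4.41×10^5, ε/D = 0.00342 → f = 0.02747 (Haaland)
Major: h_f = f(L/D)·V²/2g = 0.02747·777.4·0.07698 = 1.644 m
Minor: ΣK = 16.8; h_m = ΣK·V²/2g = 1.293 m
Total H_L = 1.644 + 1.293 = 2.937 m

H_L ≈ 2.94 m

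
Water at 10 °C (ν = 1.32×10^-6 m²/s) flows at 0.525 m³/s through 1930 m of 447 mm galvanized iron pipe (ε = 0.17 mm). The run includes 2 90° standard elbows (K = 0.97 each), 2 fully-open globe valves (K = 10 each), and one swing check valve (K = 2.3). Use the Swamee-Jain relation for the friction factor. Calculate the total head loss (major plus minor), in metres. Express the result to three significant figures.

H_L ≈ 54.1 m

V = 4Q/(πD²) = 3.345 m/s; V²/2g = 0.5704 m
Re = 1.13×10^6, ε/D = 3.80×10^-4 → f = 0.01636 (Swamee-Jain)
Major: h_f = f(L/D)·V²/2g = 0.01636·4318·0.5704 = 40.29 m
Minor: ΣK = 24.2; h_m = ΣK·V²/2g = 13.83 m
Total H_L = 40.29 + 13.83 = 54.12 m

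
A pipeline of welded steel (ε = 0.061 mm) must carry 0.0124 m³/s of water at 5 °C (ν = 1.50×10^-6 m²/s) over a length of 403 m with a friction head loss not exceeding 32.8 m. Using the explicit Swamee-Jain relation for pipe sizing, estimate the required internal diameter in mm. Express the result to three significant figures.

Swamee-Jain (Type III): D = 0.66·[ε^1.25·(LQ²/(gh_f))^4.75 + ν·Q^9.4·(L/(gh_f))^5.2]^0.04
LQ²/(gh_f) = 1.926×10^-4; L/(gh_f) = 1.252
Term 1 = ε^1.25·(…)^4.75 = 1.21×10^-23; Term 2 = ν·Q^9.4·(…)^5.2 = 5.79×10^-24
D = 0.66·(1.21×10^-23 + 5.79×10^-24)^0.04 = 0.08122 m = 81.2 mm
Check: V = 2.39 m/s, Re = 1.30×10^5, f = 0.02088, h_f = 30.2 m ≈ 32.8 m ✓

D ≈ 81.2 mm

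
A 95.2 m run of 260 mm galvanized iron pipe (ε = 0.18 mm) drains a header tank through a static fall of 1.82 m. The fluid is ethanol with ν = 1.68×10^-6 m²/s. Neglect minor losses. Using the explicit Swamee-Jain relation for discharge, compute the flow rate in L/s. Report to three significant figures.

Swamee-Jain (Type II): Q = -0.965·√(gD⁵h_f/L)·ln[ε/(3.7D) + √(3.17ν²L/(gD³h_f))]
√(gD⁵h_f/L) = √(9.81·0.260⁵·1.82/95.2) = 0.01493
ε/(3.7D) = 1.87×10^-4; √(3.17ν²L/(gD³h_f)) = 5.21×10^-5
Q = -0.965·0.01493·ln(2.392×10^-4) = 0.1201 m³/s
Check: V = 2.26 m/s, Re = 3.50×10^5, f = 0.01919, h_f = 1.83 m ≈ 1.82 m ✓

Q ≈ 120 L/s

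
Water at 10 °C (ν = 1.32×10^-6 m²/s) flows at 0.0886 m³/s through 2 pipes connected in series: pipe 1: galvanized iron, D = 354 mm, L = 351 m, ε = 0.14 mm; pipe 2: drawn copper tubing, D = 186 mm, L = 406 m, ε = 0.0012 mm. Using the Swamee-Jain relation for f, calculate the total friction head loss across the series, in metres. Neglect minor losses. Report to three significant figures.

H ≈ 16.6 m

Pipe 1: V = 0.9002 m/s, Re = 2.41×10^5, ε/D = 3.95×10^-4, f = 0.01803, h_1 = f(L/D)V²/2g = 0.7384 m
Pipe 2: V = 3.261 m/s, Re = 4.59×10^5, ε/D = 6.45×10^-6, f = 0.01339, h_2 = f(L/D)V²/2g = 15.84 m
Series → Q common, losses add: H = Σh = 16.58 m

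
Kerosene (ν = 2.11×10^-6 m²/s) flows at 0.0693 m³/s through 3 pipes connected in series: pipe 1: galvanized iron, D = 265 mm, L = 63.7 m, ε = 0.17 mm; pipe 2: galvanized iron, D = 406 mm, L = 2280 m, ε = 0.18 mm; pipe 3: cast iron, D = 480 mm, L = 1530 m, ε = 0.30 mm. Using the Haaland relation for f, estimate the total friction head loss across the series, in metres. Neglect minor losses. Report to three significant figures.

H ≈ 2.50 m

Pipe 1: V = 1.256 m/s, Re = 1.58×10^5, ε/D = 6.42×10^-4, f = 0.01972, h_1 = f(L/D)V²/2g = 0.3814 m
Pipe 2: V = 0.5353 m/s, Re = 1.03×10^5, ε/D = 4.43×10^-4, f = 0.01975, h_2 = f(L/D)V²/2g = 1.620 m
Pipe 3: V = 0.3830 m/s, Re = 8.71×10^4, ε/D = 6.25×10^-4, f = 0.02092, h_3 = f(L/D)V²/2g = 0.4984 m
Series → Q common, losses add: H = Σh = 2.500 m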